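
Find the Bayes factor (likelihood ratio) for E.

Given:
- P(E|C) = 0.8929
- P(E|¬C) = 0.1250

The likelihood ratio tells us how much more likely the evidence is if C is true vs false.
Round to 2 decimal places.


Likelihood Ratio (LR) = P(E|C) / P(E|¬C)

LR = 0.8929 / 0.1250
   = 7.14

The evidence is 7.14 times more likely if C is true than if C is false.
Because LR exceeds 1, E is evidence for C.


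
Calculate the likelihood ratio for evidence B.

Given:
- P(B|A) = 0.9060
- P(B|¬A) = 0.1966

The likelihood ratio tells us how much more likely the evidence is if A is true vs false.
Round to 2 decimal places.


Likelihood Ratio (LR) = P(B|A) / P(B|¬A)

LR = 0.9060 / 0.1966
   = 4.61

The evidence is 4.61 times more likely if A is true than if A is false.
LR > 1, so observing B raises the odds in favor of A.


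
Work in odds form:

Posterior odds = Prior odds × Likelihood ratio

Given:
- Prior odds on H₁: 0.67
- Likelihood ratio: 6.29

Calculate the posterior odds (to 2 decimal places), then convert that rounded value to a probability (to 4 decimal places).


Step 1: Calculate posterior odds
Posterior odds = Prior odds × LR
               = 0.67 × 6.29
               = 4.21

Step 2: Convert to probability
P(H₁|E) = Posterior odds / (1 + Posterior odds)
       = 4.21 / (1 + 4.21)
       = 4.21 / 5.21
       = 0.8081

The evidence increased P(H₁) from 0.4012 to 0.8081.


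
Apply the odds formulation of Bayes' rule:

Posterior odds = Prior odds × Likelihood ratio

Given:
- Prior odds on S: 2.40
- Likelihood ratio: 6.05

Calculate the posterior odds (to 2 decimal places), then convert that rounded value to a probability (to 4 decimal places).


Step 1: Calculate posterior odds
Posterior odds = Prior odds × LR
               = 2.40 × 6.05
               = 14.52

Step 2: Convert to probability
P(S|E) = Posterior odds / (1 + Posterior odds)
       = 14.52 / (1 + 14.52)
       = 14.52 / 15.52
       = 0.9356

The evidence increased P(S) from 0.7059 to 0.9356.


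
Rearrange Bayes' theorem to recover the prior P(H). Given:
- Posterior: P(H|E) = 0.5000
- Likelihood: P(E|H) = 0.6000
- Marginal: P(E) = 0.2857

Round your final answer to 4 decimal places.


From Bayes' theorem: P(H|E) = P(E|H) × P(H) / P(E)

Rearranging for P(H):
P(H) = P(H|E) × P(E) / P(E|H)
     = 0.5000 × 0.2857 / 0.6000
     = 0.14285000 / 0.6000
     = 0.2381


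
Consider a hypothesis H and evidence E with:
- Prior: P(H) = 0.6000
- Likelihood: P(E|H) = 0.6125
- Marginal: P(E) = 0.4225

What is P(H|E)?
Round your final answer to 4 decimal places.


Using Bayes' theorem:

P(H|E) = P(E|H) × P(H) / P(E)
       = 0.6125 × 0.6000 / 0.4225
       = 0.36750000 / 0.4225
       = 0.8698

The evidence strengthens our belief in H.
Prior: 0.6000 → Posterior: 0.8698


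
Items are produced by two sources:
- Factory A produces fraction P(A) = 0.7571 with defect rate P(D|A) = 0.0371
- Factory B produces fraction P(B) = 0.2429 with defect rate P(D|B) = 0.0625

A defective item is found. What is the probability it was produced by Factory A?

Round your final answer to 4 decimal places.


Let A = from Factory A, D = defective

Given:
- P(A) = 0.7571, P(B) = 0.2429
- P(D|A) = 0.0371, P(D|B) = 0.0625

Step 1: Find P(D)
P(D) = P(D|A)P(A) + P(D|B)P(B)
     = 0.0371 × 0.7571 + 0.0625 × 0.2429
     = 0.02808841 + 0.01518125
     = 0.04326966

Step 2: Apply Bayes' theorem
P(A|D) = P(D|A)P(A) / P(D)
       = 0.02808841 / 0.04326966
       = 0.6491


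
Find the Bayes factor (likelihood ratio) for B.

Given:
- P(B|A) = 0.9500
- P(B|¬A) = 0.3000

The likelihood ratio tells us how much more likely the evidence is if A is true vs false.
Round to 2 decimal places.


Likelihood Ratio (LR) = P(B|A) / P(B|¬A)

LR = 0.9500 / 0.3000
   = 3.17

The evidence is 3.17 times more likely if A is true than if A is false.
Because LR exceeds 1, B is evidence for A.


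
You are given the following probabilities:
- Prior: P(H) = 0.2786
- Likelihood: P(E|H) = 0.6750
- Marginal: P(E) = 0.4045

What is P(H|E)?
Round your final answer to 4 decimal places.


Using Bayes' theorem:

P(H|E) = P(E|H) × P(H) / P(E)
       = 0.6750 × 0.2786 / 0.4045
       = 0.18805500 / 0.4045
       = 0.4649

The evidence strengthens our belief in H.
Prior: 0.2786 → Posterior: 0.4649


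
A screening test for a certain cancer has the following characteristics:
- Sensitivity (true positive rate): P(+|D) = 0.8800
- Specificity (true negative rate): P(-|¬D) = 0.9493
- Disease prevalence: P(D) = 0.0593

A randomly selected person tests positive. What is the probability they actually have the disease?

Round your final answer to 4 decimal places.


Let D = has disease, + = positive test

Given:
- P(D) = 0.0593 (prevalence)
- P(+|D) = 0.8800 (sensitivity)
- P(-|¬D) = 0.9493 (specificity)
- P(+|¬D) = 0.0507 (false positive rate = 1 - specificity)

Step 1: Find P(+)
P(+) = P(+|D)P(D) + P(+|¬D)P(¬D)
     = 0.8800 × 0.0593 + 0.0507 × 0.9407
     = 0.05218400 + 0.04769349
     = 0.09987749

Step 2: Apply Bayes' theorem for P(D|+)
P(D|+) = P(+|D)P(D) / P(+)
       = 0.05218400 / 0.09987749
       = 0.5225


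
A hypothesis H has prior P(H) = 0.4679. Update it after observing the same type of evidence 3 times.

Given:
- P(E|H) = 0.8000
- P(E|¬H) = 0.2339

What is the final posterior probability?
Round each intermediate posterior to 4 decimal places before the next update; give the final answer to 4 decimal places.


Sequential Bayesian updating:

Initial prior: P(H) = 0.4679

Update 1:
  P(E) = 0.8000 × 0.4679 + 0.2339 × 0.5321 = 0.37432000 + 0.12445819 = 0.49877819
  P(H|E) = 0.37432000 / 0.49877819 = 0.7505

Update 2:
  P(E) = 0.8000 × 0.7505 + 0.2339 × 0.2495 = 0.60040000 + 0.05835805 = 0.65875805
  P(H|E) = 0.60040000 / 0.65875805 = 0.9114

Update 3:
  P(E) = 0.8000 × 0.9114 + 0.2339 × 0.0886 = 0.72912000 + 0.02072354 = 0.74984354
  P(H|E) = 0.72912000 / 0.74984354 = 0.9724

Final posterior: 0.9724


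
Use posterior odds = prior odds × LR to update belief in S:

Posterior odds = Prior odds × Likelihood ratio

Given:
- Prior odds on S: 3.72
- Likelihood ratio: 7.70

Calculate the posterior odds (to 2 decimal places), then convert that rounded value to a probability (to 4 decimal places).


Step 1: Calculate posterior odds
Posterior odds = Prior odds × LR
               = 3.72 × 7.70
               = 28.64

Step 2: Convert to probability
P(S|E) = Posterior odds / (1 + Posterior odds)
       = 28.64 / (1 + 28.64)
       = 28.64 / 29.64
       = 0.9663

The evidence increased P(S) from 0.7881 to 0.9663.


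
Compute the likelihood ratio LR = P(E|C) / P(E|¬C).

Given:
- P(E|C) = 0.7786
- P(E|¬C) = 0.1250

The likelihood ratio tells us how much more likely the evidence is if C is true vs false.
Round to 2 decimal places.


Likelihood Ratio (LR) = P(E|C) / P(E|¬C)

LR = 0.7786 / 0.1250
   = 6.23

The evidence is 6.23 times more likely if C is true than if C is false.
Since LR > 1, the evidence supports C over ¬C.


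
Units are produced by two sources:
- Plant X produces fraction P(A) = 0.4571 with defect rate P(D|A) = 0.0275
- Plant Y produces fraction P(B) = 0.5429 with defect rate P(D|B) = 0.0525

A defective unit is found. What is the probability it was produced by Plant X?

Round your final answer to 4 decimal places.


Let A = from Plant X, D = defective

Given:
- P(A) = 0.4571, P(B) = 0.5429
- P(D|A) = 0.0275, P(D|B) = 0.0525

Step 1: Find P(D)
P(D) = P(D|A)P(A) + P(D|B)P(B)
     = 0.0275 × 0.4571 + 0.0525 × 0.5429
     = 0.01257025 + 0.02850225
     = 0.04107250

Step 2: Apply Bayes' theorem
P(A|D) = P(D|A)P(A) / P(D)
       = 0.01257025 / 0.04107250
       = 0.3061


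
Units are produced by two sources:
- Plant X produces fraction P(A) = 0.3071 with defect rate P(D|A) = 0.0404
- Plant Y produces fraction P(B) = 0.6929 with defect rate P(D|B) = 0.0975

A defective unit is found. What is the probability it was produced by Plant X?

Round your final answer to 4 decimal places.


Let A = from Plant X, D = defective

Given:
- P(A) = 0.3071, P(B) = 0.6929
- P(D|A) = 0.0404, P(D|B) = 0.0975

Step 1: Find P(D)
P(D) = P(D|A)P(A) + P(D|B)P(B)
     = 0.0404 × 0.3071 + 0.0975 × 0.6929
     = 0.01240684 + 0.06755775
     = 0.07996459

Step 2: Apply Bayes' theorem
P(A|D) = P(D|A)P(A) / P(D)
       = 0.01240684 / 0.07996459
       = 0.1552


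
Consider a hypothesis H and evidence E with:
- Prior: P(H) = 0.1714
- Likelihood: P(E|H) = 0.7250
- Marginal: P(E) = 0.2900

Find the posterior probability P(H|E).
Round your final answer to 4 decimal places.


Using Bayes' theorem:

P(H|E) = P(E|H) × P(H) / P(E)
       = 0.7250 × 0.1714 / 0.2900
       = 0.12426500 / 0.2900
       = 0.4285

The evidence strengthens our belief in H.
Prior: 0.1714 → Posterior: 0.4285


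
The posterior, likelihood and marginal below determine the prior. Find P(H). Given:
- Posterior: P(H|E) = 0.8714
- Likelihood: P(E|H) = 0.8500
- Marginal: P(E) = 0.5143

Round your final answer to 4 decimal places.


From Bayes' theorem: P(H|E) = P(E|H) × P(H) / P(E)

Rearranging for P(H):
P(H) = P(H|E) × P(E) / P(E|H)
     = 0.8714 × 0.5143 / 0.8500
     = 0.44816102 / 0.8500
     = 0.5272


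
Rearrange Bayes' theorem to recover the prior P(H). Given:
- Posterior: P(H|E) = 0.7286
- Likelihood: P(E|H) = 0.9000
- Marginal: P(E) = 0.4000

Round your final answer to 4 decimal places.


From Bayes' theorem: P(H|E) = P(E|H) × P(H) / P(E)

Rearranging for P(H):
P(H) = P(H|E) × P(E) / P(E|H)
     = 0.7286 × 0.4000 / 0.9000
     = 0.29144000 / 0.9000
     = 0.3238


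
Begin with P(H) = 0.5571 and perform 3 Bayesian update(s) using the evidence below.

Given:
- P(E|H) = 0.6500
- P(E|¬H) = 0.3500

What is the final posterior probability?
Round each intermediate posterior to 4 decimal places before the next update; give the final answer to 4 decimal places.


Sequential Bayesian updating:

Initial prior: P(H) = 0.5571

Update 1:
  P(E) = 0.6500 × 0.5571 + 0.3500 × 0.4429 = 0.36211500 + 0.15501500 = 0.51713000
  P(H|E) = 0.36211500 / 0.51713000 = 0.7002

Update 2:
  P(E) = 0.6500 × 0.7002 + 0.3500 × 0.2998 = 0.45513000 + 0.10493000 = 0.56006000
  P(H|E) = 0.45513000 / 0.56006000 = 0.8126

Update 3:
  P(E) = 0.6500 × 0.8126 + 0.3500 × 0.1874 = 0.52819000 + 0.06559000 = 0.59378000
  P(H|E) = 0.52819000 / 0.59378000 = 0.8895

Final posterior: 0.8895


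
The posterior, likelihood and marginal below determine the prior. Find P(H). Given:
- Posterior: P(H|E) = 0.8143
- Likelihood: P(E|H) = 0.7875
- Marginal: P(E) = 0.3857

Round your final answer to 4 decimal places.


From Bayes' theorem: P(H|E) = P(E|H) × P(H) / P(E)

Rearranging for P(H):
P(H) = P(H|E) × P(E) / P(E|H)
     = 0.8143 × 0.3857 / 0.7875
     = 0.31407551 / 0.7875
     = 0.3988


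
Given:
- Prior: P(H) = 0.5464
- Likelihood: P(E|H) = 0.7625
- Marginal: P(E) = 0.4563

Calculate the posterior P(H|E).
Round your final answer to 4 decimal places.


Using Bayes' theorem:

P(H|E) = P(E|H) × P(H) / P(E)
       = 0.7625 × 0.5464 / 0.4563
       = 0.41663000 / 0.4563
       = 0.9131

The evidence strengthens our belief in H.
Prior: 0.5464 → Posterior: 0.9131


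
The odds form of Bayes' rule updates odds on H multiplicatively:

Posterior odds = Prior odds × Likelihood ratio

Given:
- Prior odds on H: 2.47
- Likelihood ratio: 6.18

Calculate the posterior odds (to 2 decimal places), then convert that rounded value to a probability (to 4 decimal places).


Step 1: Calculate posterior odds
Posterior odds = Prior odds × LR
               = 2.47 × 6.18
               = 15.26

Step 2: Convert to probability
P(H|E) = Posterior odds / (1 + Posterior odds)
       = 15.26 / (1 + 15.26)
       = 15.26 / 16.26
       = 0.9385

The evidence increased P(H) from 0.7118 to 0.9385.


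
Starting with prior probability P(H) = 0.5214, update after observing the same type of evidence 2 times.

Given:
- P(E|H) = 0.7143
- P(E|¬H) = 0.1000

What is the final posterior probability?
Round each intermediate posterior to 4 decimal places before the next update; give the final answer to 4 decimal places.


Sequential Bayesian updating:

Initial prior: P(H) = 0.5214

Update 1:
  P(E) = 0.7143 × 0.5214 + 0.1000 × 0.4786 = 0.37243602 + 0.04786000 = 0.42029602
  P(H|E) = 0.37243602 / 0.42029602 = 0.8861

Update 2:
  P(E) = 0.7143 × 0.8861 + 0.1000 × 0.1139 = 0.63294123 + 0.01139000 = 0.64433123
  P(H|E) = 0.63294123 / 0.64433123 = 0.9823

Final posterior: 0.9823


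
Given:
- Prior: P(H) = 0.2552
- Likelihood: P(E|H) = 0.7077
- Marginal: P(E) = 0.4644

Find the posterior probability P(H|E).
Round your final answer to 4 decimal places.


Using Bayes' theorem:

P(H|E) = P(E|H) × P(H) / P(E)
       = 0.7077 × 0.2552 / 0.4644
       = 0.18060504 / 0.4644
       = 0.3889

The evidence strengthens our belief in H.
Prior: 0.2552 → Posterior: 0.3889


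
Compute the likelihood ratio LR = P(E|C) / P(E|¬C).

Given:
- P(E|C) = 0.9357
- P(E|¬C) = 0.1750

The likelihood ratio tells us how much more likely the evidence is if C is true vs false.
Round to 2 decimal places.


Likelihood Ratio (LR) = P(E|C) / P(E|¬C)

LR = 0.9357 / 0.1750
   = 5.35

The evidence is 5.35 times more likely if C is true than if C is false.
Because LR exceeds 1, E is evidence for C.


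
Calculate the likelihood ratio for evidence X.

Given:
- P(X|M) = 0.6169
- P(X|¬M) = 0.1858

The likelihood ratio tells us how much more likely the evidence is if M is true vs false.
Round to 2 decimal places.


Likelihood Ratio (LR) = P(X|M) / P(X|¬M)

LR = 0.6169 / 0.1858
   = 3.32

The evidence is 3.32 times more likely if M is true than if M is false.
Since LR > 1, the evidence supports M over ¬M.


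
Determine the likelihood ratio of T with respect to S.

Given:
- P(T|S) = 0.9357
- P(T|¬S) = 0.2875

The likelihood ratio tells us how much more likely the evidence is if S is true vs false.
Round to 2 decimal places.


Likelihood Ratio (LR) = P(T|S) / P(T|¬S)

LR = 0.9357 / 0.2875
   = 3.25

The evidence is 3.25 times more likely if S is true than if S is false.
LR > 1, so observing T raises the odds in favor of S.


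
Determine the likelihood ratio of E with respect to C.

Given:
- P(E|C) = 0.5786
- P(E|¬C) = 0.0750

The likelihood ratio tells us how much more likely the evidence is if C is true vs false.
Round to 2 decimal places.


Likelihood Ratio (LR) = P(E|C) / P(E|¬C)

LR = 0.5786 / 0.0750
   = 7.71

The evidence is 7.71 times more likely if C is true than if C is false.
Because LR exceeds 1, E is evidence for C.


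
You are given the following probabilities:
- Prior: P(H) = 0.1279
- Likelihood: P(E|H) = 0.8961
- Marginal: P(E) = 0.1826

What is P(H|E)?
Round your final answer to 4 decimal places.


Using Bayes' theorem:

P(H|E) = P(E|H) × P(H) / P(E)
       = 0.8961 × 0.1279 / 0.1826
       = 0.11461119 / 0.1826
       = 0.6277

The evidence strengthens our belief in H.
Prior: 0.1279 → Posterior: 0.6277


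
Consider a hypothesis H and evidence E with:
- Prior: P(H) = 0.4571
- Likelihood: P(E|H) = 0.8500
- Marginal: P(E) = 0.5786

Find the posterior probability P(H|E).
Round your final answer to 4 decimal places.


Using Bayes' theorem:

P(H|E) = P(E|H) × P(H) / P(E)
       = 0.8500 × 0.4571 / 0.5786
       = 0.38853500 / 0.5786
       = 0.6715

The evidence strengthens our belief in H.
Prior: 0.4571 → Posterior: 0.6715


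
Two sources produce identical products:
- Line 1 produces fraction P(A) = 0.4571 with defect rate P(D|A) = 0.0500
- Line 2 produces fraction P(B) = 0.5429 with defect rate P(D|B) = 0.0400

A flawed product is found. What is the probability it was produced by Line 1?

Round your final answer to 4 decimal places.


Let A = from Line 1, D = flawed

Given:
- P(A) = 0.4571, P(B) = 0.5429
- P(D|A) = 0.0500, P(D|B) = 0.0400

Step 1: Find P(D)
P(D) = P(D|A)P(A) + P(D|B)P(B)
     = 0.0500 × 0.4571 + 0.0400 × 0.5429
     = 0.02285500 + 0.02171600
     = 0.04457100

Step 2: Apply Bayes' theorem
P(A|D) = P(D|A)P(A) / P(D)
       = 0.02285500 / 0.04457100
       = 0.5128


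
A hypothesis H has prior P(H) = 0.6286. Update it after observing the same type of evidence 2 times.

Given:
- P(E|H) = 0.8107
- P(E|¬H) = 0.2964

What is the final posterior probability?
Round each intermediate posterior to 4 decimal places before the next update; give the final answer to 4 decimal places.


Sequential Bayesian updating:

Initial prior: P(H) = 0.6286

Update 1:
  P(E) = 0.8107 × 0.6286 + 0.2964 × 0.3714 = 0.50960602 + 0.11008296 = 0.61968898
  P(H|E) = 0.50960602 / 0.61968898 = 0.8224

Update 2:
  P(E) = 0.8107 × 0.8224 + 0.2964 × 0.1776 = 0.66671968 + 0.05264064 = 0.71936032
  P(H|E) = 0.66671968 / 0.71936032 = 0.9268

Final posterior: 0.9268


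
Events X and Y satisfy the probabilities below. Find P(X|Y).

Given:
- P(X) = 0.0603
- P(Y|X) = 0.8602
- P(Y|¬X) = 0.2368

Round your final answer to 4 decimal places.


Bayes' theorem: P(X|Y) = P(Y|X) × P(X) / P(Y)

Step 1: Calculate P(Y) using law of total probability
P(Y) = P(Y|X)P(X) + P(Y|¬X)P(¬X)
     = 0.8602 × 0.0603 + 0.2368 × 0.9397
     = 0.05187006 + 0.22252096
     = 0.27439102

Step 2: Apply Bayes' theorem
P(X|Y) = P(Y|X) × P(X) / P(Y)
       = 0.05187006 / 0.27439102
       = 0.1890


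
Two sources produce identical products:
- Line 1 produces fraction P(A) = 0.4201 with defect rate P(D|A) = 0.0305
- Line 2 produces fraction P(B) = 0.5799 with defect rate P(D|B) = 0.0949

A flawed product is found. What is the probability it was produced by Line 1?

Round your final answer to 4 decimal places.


Let A = from Line 1, D = flawed

Given:
- P(A) = 0.4201, P(B) = 0.5799
- P(D|A) = 0.0305, P(D|B) = 0.0949

Step 1: Find P(D)
P(D) = P(D|A)P(A) + P(D|B)P(B)
     = 0.0305 × 0.4201 + 0.0949 × 0.5799
     = 0.01281305 + 0.05503251
     = 0.06784556

Step 2: Apply Bayes' theorem
P(A|D) = P(D|A)P(A) / P(D)
       = 0.01281305 / 0.06784556
       = 0.1889


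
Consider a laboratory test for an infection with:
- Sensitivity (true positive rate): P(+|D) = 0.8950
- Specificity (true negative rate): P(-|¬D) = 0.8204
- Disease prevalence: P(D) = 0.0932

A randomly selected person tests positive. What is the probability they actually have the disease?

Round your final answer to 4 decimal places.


Let D = has disease, + = positive test

Given:
- P(D) = 0.0932 (prevalence)
- P(+|D) = 0.8950 (sensitivity)
- P(-|¬D) = 0.8204 (specificity)
- P(+|¬D) = 0.1796 (false positive rate = 1 - specificity)

Step 1: Find P(+)
P(+) = P(+|D)P(D) + P(+|¬D)P(¬D)
     = 0.8950 × 0.0932 + 0.1796 × 0.9068
     = 0.08341400 + 0.16286128
     = 0.24627528

Step 2: Apply Bayes' theorem for P(D|+)
P(D|+) = P(+|D)P(D) / P(+)
       = 0.08341400 / 0.24627528
       = 0.3387


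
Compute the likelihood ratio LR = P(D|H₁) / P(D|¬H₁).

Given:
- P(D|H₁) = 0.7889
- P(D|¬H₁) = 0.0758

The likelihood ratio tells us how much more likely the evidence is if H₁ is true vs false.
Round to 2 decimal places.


Likelihood Ratio (LR) = P(D|H₁) / P(D|¬H₁)

LR = 0.7889 / 0.0758
   = 10.41

The evidence is 10.41 times more likely if H₁ is true than if H₁ is false.
Because LR exceeds 1, D is evidence for H₁.


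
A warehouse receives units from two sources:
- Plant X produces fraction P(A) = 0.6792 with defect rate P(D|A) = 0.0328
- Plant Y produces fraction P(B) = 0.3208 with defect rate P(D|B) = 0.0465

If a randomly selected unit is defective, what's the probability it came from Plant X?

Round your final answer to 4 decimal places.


Let A = from Plant X, D = defective

Given:
- P(A) = 0.6792, P(B) = 0.3208
- P(D|A) = 0.0328, P(D|B) = 0.0465

Step 1: Find P(D)
P(D) = P(D|A)P(A) + P(D|B)P(B)
     = 0.0328 × 0.6792 + 0.0465 × 0.3208
     = 0.02227776 + 0.01491720
     = 0.03719496

Step 2: Apply Bayes' theorem
P(A|D) = P(D|A)P(A) / P(D)
       = 0.02227776 / 0.03719496
       = 0.5989


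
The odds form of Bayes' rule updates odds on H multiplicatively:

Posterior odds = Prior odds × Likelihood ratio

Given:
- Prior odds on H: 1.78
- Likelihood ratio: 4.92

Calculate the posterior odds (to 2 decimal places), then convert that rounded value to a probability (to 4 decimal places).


Step 1: Calculate posterior odds
Posterior odds = Prior odds × LR
               = 1.78 × 4.92
               = 8.76

Step 2: Convert to probability
P(H|E) = Posterior odds / (1 + Posterior odds)
       = 8.76 / (1 + 8.76)
       = 8.76 / 9.76
       = 0.8975

The evidence increased P(H) from 0.6403 to 0.8975.


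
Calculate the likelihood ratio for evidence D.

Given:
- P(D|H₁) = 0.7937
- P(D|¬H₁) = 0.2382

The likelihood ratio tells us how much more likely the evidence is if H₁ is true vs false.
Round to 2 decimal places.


Likelihood Ratio (LR) = P(D|H₁) / P(D|¬H₁)

LR = 0.7937 / 0.2382
   = 3.33

The evidence is 3.33 times more likely if H₁ is true than if H₁ is false.
Since LR > 1, the evidence supports H₁ over ¬H₁.


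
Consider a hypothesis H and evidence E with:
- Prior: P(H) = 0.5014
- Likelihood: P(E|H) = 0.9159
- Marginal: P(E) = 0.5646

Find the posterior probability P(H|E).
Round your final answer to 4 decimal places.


Using Bayes' theorem:

P(H|E) = P(E|H) × P(H) / P(E)
       = 0.9159 × 0.5014 / 0.5646
       = 0.45923226 / 0.5646
       = 0.8134

The evidence strengthens our belief in H.
Prior: 0.5014 → Posterior: 0.8134


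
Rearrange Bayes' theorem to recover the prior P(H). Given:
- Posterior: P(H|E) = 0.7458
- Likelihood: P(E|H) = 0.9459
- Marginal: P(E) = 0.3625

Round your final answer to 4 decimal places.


From Bayes' theorem: P(H|E) = P(E|H) × P(H) / P(E)

Rearranging for P(H):
P(H) = P(H|E) × P(E) / P(E|H)
     = 0.7458 × 0.3625 / 0.9459
     = 0.27035250 / 0.9459
     = 0.2858


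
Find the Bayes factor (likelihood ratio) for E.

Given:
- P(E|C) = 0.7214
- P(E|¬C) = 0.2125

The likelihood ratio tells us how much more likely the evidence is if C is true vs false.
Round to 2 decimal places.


Likelihood Ratio (LR) = P(E|C) / P(E|¬C)

LR = 0.7214 / 0.2125
   = 3.39

The evidence is 3.39 times more likely if C is true than if C is false.
Because LR exceeds 1, E is evidence for C.


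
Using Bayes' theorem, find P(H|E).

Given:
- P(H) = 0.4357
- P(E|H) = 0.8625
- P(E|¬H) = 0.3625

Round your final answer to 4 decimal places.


Bayes' theorem: P(H|E) = P(E|H) × P(H) / P(E)

Step 1: Calculate P(E) using law of total probability
P(E) = P(E|H)P(H) + P(E|¬H)P(¬H)
     = 0.8625 × 0.4357 + 0.3625 × 0.5643
     = 0.37579125 + 0.20455875
     = 0.58035000

Step 2: Apply Bayes' theorem
P(H|E) = P(E|H) × P(H) / P(E)
       = 0.37579125 / 0.58035000
       = 0.6475


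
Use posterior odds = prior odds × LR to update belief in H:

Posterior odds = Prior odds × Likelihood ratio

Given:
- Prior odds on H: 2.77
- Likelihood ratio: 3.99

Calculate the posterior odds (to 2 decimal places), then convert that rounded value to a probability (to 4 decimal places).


Step 1: Calculate posterior odds
Posterior odds = Prior odds × LR
               = 2.77 × 3.99
               = 11.05

Step 2: Convert to probability
P(H|E) = Posterior odds / (1 + Posterior odds)
       = 11.05 / (1 + 11.05)
       = 11.05 / 12.05
       = 0.9170

The evidence increased P(H) from 0.7347 to 0.9170.


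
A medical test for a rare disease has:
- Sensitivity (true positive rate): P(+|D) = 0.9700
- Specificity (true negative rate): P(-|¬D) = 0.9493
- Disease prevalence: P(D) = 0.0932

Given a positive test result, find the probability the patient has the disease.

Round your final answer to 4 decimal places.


Let D = has disease, + = positive test

Given:
- P(D) = 0.0932 (prevalence)
- P(+|D) = 0.9700 (sensitivity)
- P(-|¬D) = 0.9493 (specificity)
- P(+|¬D) = 0.0507 (false positive rate = 1 - specificity)

Step 1: Find P(+)
P(+) = P(+|D)P(D) + P(+|¬D)P(¬D)
     = 0.9700 × 0.0932 + 0.0507 × 0.9068
     = 0.09040400 + 0.04597476
     = 0.13637876

Step 2: Apply Bayes' theorem for P(D|+)
P(D|+) = P(+|D)P(D) / P(+)
       = 0.09040400 / 0.13637876
       = 0.6629


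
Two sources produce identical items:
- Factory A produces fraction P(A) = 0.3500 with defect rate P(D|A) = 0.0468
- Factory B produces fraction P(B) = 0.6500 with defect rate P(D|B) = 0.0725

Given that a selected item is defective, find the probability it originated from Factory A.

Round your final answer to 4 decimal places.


Let A = from Factory A, D = defective

Given:
- P(A) = 0.3500, P(B) = 0.6500
- P(D|A) = 0.0468, P(D|B) = 0.0725

Step 1: Find P(D)
P(D) = P(D|A)P(A) + P(D|B)P(B)
     = 0.0468 × 0.3500 + 0.0725 × 0.6500
     = 0.01638000 + 0.04712500
     = 0.06350500

Step 2: Apply Bayes' theorem
P(A|D) = P(D|A)P(A) / P(D)
       = 0.01638000 / 0.06350500
       = 0.2579


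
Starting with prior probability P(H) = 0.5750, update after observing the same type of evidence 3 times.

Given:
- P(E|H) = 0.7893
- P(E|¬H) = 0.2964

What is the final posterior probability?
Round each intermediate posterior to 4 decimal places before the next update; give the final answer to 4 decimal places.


Sequential Bayesian updating:

Initial prior: P(H) = 0.5750

Update 1:
  P(E) = 0.7893 × 0.5750 + 0.2964 × 0.4250 = 0.45384750 + 0.12597000 = 0.57981750
  P(H|E) = 0.45384750 / 0.57981750 = 0.7827

Update 2:
  P(E) = 0.7893 × 0.7827 + 0.2964 × 0.2173 = 0.61778511 + 0.06440772 = 0.68219283
  P(H|E) = 0.61778511 / 0.68219283 = 0.9056

Update 3:
  P(E) = 0.7893 × 0.9056 + 0.2964 × 0.0944 = 0.71479008 + 0.02798016 = 0.74277024
  P(H|E) = 0.71479008 / 0.74277024 = 0.9623

Final posterior: 0.9623


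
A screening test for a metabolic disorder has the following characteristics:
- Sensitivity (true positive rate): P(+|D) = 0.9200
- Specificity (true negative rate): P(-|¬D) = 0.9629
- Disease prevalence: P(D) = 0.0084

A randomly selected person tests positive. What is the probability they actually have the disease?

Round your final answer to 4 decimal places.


Let D = has disease, + = positive test

Given:
- P(D) = 0.0084 (prevalence)
- P(+|D) = 0.9200 (sensitivity)
- P(-|¬D) = 0.9629 (specificity)
- P(+|¬D) = 0.0371 (false positive rate = 1 - specificity)

Step 1: Find P(+)
P(+) = P(+|D)P(D) + P(+|¬D)P(¬D)
     = 0.9200 × 0.0084 + 0.0371 × 0.9916
     = 0.00772800 + 0.03678836
     = 0.04451636

Step 2: Apply Bayes' theorem for P(D|+)
P(D|+) = P(+|D)P(D) / P(+)
       = 0.00772800 / 0.04451636
       = 0.1736


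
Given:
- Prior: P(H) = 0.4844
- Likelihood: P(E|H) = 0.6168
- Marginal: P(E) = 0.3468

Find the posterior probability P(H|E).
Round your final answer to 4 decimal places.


Using Bayes' theorem:

P(H|E) = P(E|H) × P(H) / P(E)
       = 0.6168 × 0.4844 / 0.3468
       = 0.29877792 / 0.3468
       = 0.8615

The evidence strengthens our belief in H.
Prior: 0.4844 → Posterior: 0.8615


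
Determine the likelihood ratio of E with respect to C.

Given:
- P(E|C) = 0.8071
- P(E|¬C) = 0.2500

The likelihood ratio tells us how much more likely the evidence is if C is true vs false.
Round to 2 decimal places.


Likelihood Ratio (LR) = P(E|C) / P(E|¬C)

LR = 0.8071 / 0.2500
   = 3.23

The evidence is 3.23 times more likely if C is true than if C is false.
Because LR exceeds 1, E is evidence for C.


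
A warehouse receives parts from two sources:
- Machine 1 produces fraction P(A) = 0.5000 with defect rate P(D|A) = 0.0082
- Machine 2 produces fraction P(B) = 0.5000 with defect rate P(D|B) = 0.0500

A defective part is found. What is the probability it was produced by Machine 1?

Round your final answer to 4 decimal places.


Let A = from Machine 1, D = defective

Given:
- P(A) = 0.5000, P(B) = 0.5000
- P(D|A) = 0.0082, P(D|B) = 0.0500

Step 1: Find P(D)
P(D) = P(D|A)P(A) + P(D|B)P(B)
     = 0.0082 × 0.5000 + 0.0500 × 0.5000
     = 0.00410000 + 0.02500000
     = 0.02910000

Step 2: Apply Bayes' theorem
P(A|D) = P(D|A)P(A) / P(D)
       = 0.00410000 / 0.02910000
       = 0.1409


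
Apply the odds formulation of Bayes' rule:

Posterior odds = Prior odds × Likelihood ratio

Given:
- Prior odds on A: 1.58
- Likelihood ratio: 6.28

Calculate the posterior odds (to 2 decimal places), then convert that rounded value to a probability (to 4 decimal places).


Step 1: Calculate posterior odds
Posterior odds = Prior odds × LR
               = 1.58 × 6.28
               = 9.92

Step 2: Convert to probability
P(A|E) = Posterior odds / (1 + Posterior odds)
       = 9.92 / (1 + 9.92)
       = 9.92 / 10.92
       = 0.9084

The evidence increased P(A) from 0.6124 to 0.9084.


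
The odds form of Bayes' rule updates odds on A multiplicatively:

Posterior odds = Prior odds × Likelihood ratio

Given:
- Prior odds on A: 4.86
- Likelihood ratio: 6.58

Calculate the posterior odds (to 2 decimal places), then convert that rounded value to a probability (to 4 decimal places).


Step 1: Calculate posterior odds
Posterior odds = Prior odds × LR
               = 4.86 × 6.58
               = 31.98

Step 2: Convert to probability
P(A|E) = Posterior odds / (1 + Posterior odds)
       = 31.98 / (1 + 31.98)
       = 31.98 / 32.98
       = 0.9697

The evidence increased P(A) from 0.8294 to 0.9697.


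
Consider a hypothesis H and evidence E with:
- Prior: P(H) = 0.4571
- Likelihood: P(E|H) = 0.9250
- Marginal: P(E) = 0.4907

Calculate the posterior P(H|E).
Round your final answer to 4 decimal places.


Using Bayes' theorem:

P(H|E) = P(E|H) × P(H) / P(E)
       = 0.9250 × 0.4571 / 0.4907
       = 0.42281750 / 0.4907
       = 0.8617

The evidence strengthens our belief in H.
Prior: 0.4571 → Posterior: 0.8617


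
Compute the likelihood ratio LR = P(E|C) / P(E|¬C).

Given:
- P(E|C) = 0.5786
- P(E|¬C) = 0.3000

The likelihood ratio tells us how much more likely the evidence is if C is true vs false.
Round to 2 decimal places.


Likelihood Ratio (LR) = P(E|C) / P(E|¬C)

LR = 0.5786 / 0.3000
   = 1.93

The evidence is 1.93 times more likely if C is true than if C is false.
LR > 1, so observing E raises the odds in favor of C.


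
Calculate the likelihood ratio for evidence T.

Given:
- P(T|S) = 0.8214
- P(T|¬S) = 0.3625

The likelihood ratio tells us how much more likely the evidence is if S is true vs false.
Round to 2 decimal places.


Likelihood Ratio (LR) = P(T|S) / P(T|¬S)

LR = 0.8214 / 0.3625
   = 2.27

The evidence is 2.27 times more likely if S is true than if S is false.
LR > 1, so observing T raises the odds in favor of S.


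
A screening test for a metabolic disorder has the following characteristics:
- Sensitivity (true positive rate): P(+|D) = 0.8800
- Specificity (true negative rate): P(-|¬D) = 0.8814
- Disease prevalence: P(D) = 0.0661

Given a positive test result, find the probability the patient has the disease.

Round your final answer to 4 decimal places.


Let D = has disease, + = positive test

Given:
- P(D) = 0.0661 (prevalence)
- P(+|D) = 0.8800 (sensitivity)
- P(-|¬D) = 0.8814 (specificity)
- P(+|¬D) = 0.1186 (false positive rate = 1 - specificity)

Step 1: Find P(+)
P(+) = P(+|D)P(D) + P(+|¬D)P(¬D)
     = 0.8800 × 0.0661 + 0.1186 × 0.9339
     = 0.05816800 + 0.11076054
     = 0.16892854

Step 2: Apply Bayes' theorem for P(D|+)
P(D|+) = P(+|D)P(D) / P(+)
       = 0.05816800 / 0.16892854
       = 0.3443


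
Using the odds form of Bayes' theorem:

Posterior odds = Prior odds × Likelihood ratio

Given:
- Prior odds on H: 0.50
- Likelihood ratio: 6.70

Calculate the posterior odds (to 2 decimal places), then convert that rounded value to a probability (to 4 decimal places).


Step 1: Calculate posterior odds
Posterior odds = Prior odds × LR
               = 0.50 × 6.70
               = 3.35

Step 2: Convert to probability
P(H|E) = Posterior odds / (1 + Posterior odds)
       = 3.35 / (1 + 3.35)
       = 3.35 / 4.35
       = 0.7701

The evidence increased P(H) from 0.3333 to 0.7701.


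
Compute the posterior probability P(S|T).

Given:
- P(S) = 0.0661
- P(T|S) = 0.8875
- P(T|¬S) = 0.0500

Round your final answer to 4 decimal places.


Bayes' theorem: P(S|T) = P(T|S) × P(S) / P(T)

Step 1: Calculate P(T) using law of total probability
P(T) = P(T|S)P(S) + P(T|¬S)P(¬S)
     = 0.8875 × 0.0661 + 0.0500 × 0.9339
     = 0.05866375 + 0.04669500
     = 0.10535875

Step 2: Apply Bayes' theorem
P(S|T) = P(T|S) × P(S) / P(T)
       = 0.05866375 / 0.10535875
       = 0.5568


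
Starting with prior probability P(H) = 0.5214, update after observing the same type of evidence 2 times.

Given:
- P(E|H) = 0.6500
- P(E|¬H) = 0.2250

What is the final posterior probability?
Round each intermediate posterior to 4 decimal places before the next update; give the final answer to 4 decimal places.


Sequential Bayesian updating:

Initial prior: P(H) = 0.5214

Update 1:
  P(E) = 0.6500 × 0.5214 + 0.2250 × 0.4786 = 0.33891000 + 0.10768500 = 0.44659500
  P(H|E) = 0.33891000 / 0.44659500 = 0.7589

Update 2:
  P(E) = 0.6500 × 0.7589 + 0.2250 × 0.2411 = 0.49328500 + 0.05424750 = 0.54753250
  P(H|E) = 0.49328500 / 0.54753250 = 0.9009

Final posterior: 0.9009


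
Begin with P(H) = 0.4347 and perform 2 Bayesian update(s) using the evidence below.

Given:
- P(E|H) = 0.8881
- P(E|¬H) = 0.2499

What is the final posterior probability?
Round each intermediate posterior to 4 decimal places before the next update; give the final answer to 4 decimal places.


Sequential Bayesian updating:

Initial prior: P(H) = 0.4347

Update 1:
  P(E) = 0.8881 × 0.4347 + 0.2499 × 0.5653 = 0.38605707 + 0.14126847 = 0.52732554
  P(H|E) = 0.38605707 / 0.52732554 = 0.7321

Update 2:
  P(E) = 0.8881 × 0.7321 + 0.2499 × 0.2679 = 0.65017801 + 0.06694821 = 0.71712622
  P(H|E) = 0.65017801 / 0.71712622 = 0.9066

Final posterior: 0.9066


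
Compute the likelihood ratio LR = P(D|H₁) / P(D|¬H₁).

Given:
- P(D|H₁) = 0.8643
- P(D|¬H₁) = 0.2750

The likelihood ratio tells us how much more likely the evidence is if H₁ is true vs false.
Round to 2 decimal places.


Likelihood Ratio (LR) = P(D|H₁) / P(D|¬H₁)

LR = 0.8643 / 0.2750
   = 3.14

The evidence is 3.14 times more likely if H₁ is true than if H₁ is false.
Because LR exceeds 1, D is evidence for H₁.


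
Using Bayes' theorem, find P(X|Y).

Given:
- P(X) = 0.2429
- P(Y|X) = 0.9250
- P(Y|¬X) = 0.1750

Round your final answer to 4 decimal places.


Bayes' theorem: P(X|Y) = P(Y|X) × P(X) / P(Y)

Step 1: Calculate P(Y) using law of total probability
P(Y) = P(Y|X)P(X) + P(Y|¬X)P(¬X)
     = 0.9250 × 0.2429 + 0.1750 × 0.7571
     = 0.22468250 + 0.13249250
     = 0.35717500

Step 2: Apply Bayes' theorem
P(X|Y) = P(Y|X) × P(X) / P(Y)
       = 0.22468250 / 0.35717500
       = 0.6291


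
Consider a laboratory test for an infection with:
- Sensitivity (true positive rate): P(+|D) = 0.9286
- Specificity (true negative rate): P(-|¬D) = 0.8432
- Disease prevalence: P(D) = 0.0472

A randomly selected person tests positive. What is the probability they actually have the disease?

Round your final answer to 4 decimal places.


Let D = has disease, + = positive test

Given:
- P(D) = 0.0472 (prevalence)
- P(+|D) = 0.9286 (sensitivity)
- P(-|¬D) = 0.8432 (specificity)
- P(+|¬D) = 0.1568 (false positive rate = 1 - specificity)

Step 1: Find P(+)
P(+) = P(+|D)P(D) + P(+|¬D)P(¬D)
     = 0.9286 × 0.0472 + 0.1568 × 0.9528
     = 0.04382992 + 0.14939904
     = 0.19322896

Step 2: Apply Bayes' theorem for P(D|+)
P(D|+) = P(+|D)P(D) / P(+)
       = 0.04382992 / 0.19322896
       = 0.2268


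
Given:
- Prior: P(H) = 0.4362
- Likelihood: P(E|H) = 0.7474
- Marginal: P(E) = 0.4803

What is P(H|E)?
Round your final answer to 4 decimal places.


Using Bayes' theorem:

P(H|E) = P(E|H) × P(H) / P(E)
       = 0.7474 × 0.4362 / 0.4803
       = 0.32601588 / 0.4803
       = 0.6788

The evidence strengthens our belief in H.
Prior: 0.4362 → Posterior: 0.6788


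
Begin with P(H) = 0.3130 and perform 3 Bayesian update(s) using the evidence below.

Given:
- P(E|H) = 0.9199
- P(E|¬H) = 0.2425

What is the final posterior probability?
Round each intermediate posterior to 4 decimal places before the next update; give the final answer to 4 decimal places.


Sequential Bayesian updating:

Initial prior: P(H) = 0.3130

Update 1:
  P(E) = 0.9199 × 0.3130 + 0.2425 × 0.6870 = 0.28792870 + 0.16659750 = 0.45452620
  P(H|E) = 0.28792870 / 0.45452620 = 0.6335

Update 2:
  P(E) = 0.9199 × 0.6335 + 0.2425 × 0.3665 = 0.58275665 + 0.08887625 = 0.67163290
  P(H|E) = 0.58275665 / 0.67163290 = 0.8677

Update 3:
  P(E) = 0.9199 × 0.8677 + 0.2425 × 0.1323 = 0.79819723 + 0.03208275 = 0.83027998
  P(H|E) = 0.79819723 / 0.83027998 = 0.9614

Final posterior: 0.9614


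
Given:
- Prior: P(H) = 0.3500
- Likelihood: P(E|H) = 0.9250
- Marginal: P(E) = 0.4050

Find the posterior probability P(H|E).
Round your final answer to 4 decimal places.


Using Bayes' theorem:

P(H|E) = P(E|H) × P(H) / P(E)
       = 0.9250 × 0.3500 / 0.4050
       = 0.32375000 / 0.4050
       = 0.7994

The evidence strengthens our belief in H.
Prior: 0.3500 → Posterior: 0.7994


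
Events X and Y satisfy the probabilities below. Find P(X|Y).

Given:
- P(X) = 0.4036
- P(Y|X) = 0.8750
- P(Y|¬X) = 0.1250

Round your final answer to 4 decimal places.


Bayes' theorem: P(X|Y) = P(Y|X) × P(X) / P(Y)

Step 1: Calculate P(Y) using law of total probability
P(Y) = P(Y|X)P(X) + P(Y|¬X)P(¬X)
     = 0.8750 × 0.4036 + 0.1250 × 0.5964
     = 0.35315000 + 0.07455000
     = 0.42770000

Step 2: Apply Bayes' theorem
P(X|Y) = P(Y|X) × P(X) / P(Y)
       = 0.35315000 / 0.42770000
       = 0.8257


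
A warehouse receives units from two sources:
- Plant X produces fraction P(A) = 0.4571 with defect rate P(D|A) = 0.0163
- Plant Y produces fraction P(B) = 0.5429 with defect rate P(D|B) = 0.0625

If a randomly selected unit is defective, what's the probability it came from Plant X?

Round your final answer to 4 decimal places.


Let A = from Plant X, D = defective

Given:
- P(A) = 0.4571, P(B) = 0.5429
- P(D|A) = 0.0163, P(D|B) = 0.0625

Step 1: Find P(D)
P(D) = P(D|A)P(A) + P(D|B)P(B)
     = 0.0163 × 0.4571 + 0.0625 × 0.5429
     = 0.00745073 + 0.03393125
     = 0.04138198

Step 2: Apply Bayes' theorem
P(A|D) = P(D|A)P(A) / P(D)
       = 0.00745073 / 0.04138198
       = 0.1800


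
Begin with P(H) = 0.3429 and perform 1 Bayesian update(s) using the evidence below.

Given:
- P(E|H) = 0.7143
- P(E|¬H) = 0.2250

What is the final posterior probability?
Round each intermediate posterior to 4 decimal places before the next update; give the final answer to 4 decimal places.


Sequential Bayesian updating:

Initial prior: P(H) = 0.3429

Update 1:
  P(E) = 0.7143 × 0.3429 + 0.2250 × 0.6571 = 0.24493347 + 0.14784750 = 0.39278097
  P(H|E) = 0.24493347 / 0.39278097 = 0.6236

Final posterior: 0.6236


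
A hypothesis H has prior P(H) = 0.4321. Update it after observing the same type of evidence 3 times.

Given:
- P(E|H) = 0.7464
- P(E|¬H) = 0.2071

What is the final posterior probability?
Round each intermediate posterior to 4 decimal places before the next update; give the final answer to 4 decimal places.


Sequential Bayesian updating:

Initial prior: P(H) = 0.4321

Update 1:
  P(E) = 0.7464 × 0.4321 + 0.2071 × 0.5679 = 0.32251944 + 0.11761209 = 0.44013153
  P(H|E) = 0.32251944 / 0.44013153 = 0.7328

Update 2:
  P(E) = 0.7464 × 0.7328 + 0.2071 × 0.2672 = 0.54696192 + 0.05533712 = 0.60229904
  P(H|E) = 0.54696192 / 0.60229904 = 0.9081

Update 3:
  P(E) = 0.7464 × 0.9081 + 0.2071 × 0.0919 = 0.67780584 + 0.01903249 = 0.69683833
  P(H|E) = 0.67780584 / 0.69683833 = 0.9727

Final posterior: 0.9727


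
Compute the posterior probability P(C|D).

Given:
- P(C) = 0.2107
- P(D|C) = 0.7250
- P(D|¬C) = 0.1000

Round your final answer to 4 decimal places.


Bayes' theorem: P(C|D) = P(D|C) × P(C) / P(D)

Step 1: Calculate P(D) using law of total probability
P(D) = P(D|C)P(C) + P(D|¬C)P(¬C)
     = 0.7250 × 0.2107 + 0.1000 × 0.7893
     = 0.15275750 + 0.07893000
     = 0.23168750

Step 2: Apply Bayes' theorem
P(C|D) = P(D|C) × P(C) / P(D)
       = 0.15275750 / 0.23168750
       = 0.6593


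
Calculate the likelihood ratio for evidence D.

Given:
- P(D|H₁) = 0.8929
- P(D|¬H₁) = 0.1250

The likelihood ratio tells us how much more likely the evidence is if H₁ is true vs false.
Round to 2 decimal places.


Likelihood Ratio (LR) = P(D|H₁) / P(D|¬H₁)

LR = 0.8929 / 0.1250
   = 7.14

The evidence is 7.14 times more likely if H₁ is true than if H₁ is false.
Since LR > 1, the evidence supports H₁ over ¬H₁.
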